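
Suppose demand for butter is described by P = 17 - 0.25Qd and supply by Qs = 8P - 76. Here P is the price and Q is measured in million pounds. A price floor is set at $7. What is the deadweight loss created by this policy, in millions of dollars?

Rearranging demand gives Qd = 68 - 4P. Without the control the market clears where 68 - 4P = 8P - 76, i.e. P* = 12 and Q* = 20.
Since 7 is below P* = 12, the floor does not bind and the free-market outcome prevails.
Since the control does not bind, no trades are prevented and deadweight loss is zero.

0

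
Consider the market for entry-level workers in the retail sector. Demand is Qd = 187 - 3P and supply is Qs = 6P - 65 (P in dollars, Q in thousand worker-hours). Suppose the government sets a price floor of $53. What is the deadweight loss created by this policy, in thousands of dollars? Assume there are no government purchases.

In a free market, 187 - 3P = 6P - 65 gives the equilibrium P* = 28, Q* = 103.
Since 53 > 28, the floor is binding.
At P = 53: Qd = 187 - 3·53 = 28 and Qs = 6·53 - 65 = 253.
Quantity traded falls to 28. At Q = 28 the demand price is (187 - 28)/3 = 53 and the supply price is (65 + 28)/6 = 15.5.
Deadweight loss = ½ · (53 - 15.5) · (103 - 28) = ½ · 37.5 · 75 = 1406.25.

1406.25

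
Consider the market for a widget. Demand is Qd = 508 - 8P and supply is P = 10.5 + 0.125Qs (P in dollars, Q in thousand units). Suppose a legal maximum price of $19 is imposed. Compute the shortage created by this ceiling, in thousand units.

288

Rearranging supply gives Qs = 8P - 84. Without the control the market clears where 508 - 8P = 8P - 84, i.e. P* = 37 and Q* = 212.
Since 19 < 37, the ceiling is binding.
At P = 19: Qd = 508 - 8·19 = 356 and Qs = 8·19 - 84 = 68.
Shortage = Qd - Qs = 356 - 68 = 288.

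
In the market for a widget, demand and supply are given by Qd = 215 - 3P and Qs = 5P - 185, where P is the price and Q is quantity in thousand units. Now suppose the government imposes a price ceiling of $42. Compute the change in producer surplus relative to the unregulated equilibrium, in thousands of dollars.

Equilibrium: 215 - 3P = 5P - 185, so 400 = 8P and P* = 50, Q* = 65.
Because the ceiling (42) lies below the market-clearing price, it is binding.
At P = 42: Qd = 215 - 3·42 = 89 and Qs = 5·42 - 185 = 25.
Producer surplus without the control is ½ · (50 - 37) · 65 = 422.5.
With the ceiling, producers sell 25 units at 42, so PS = ½ · (42 - 37) · 25 = 62.5.
Change in producer surplus = 62.5 - 422.5 = -360.

-360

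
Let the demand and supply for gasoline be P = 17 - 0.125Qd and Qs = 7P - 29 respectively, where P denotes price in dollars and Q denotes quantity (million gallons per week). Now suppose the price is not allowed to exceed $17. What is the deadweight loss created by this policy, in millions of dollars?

Rearranging demand gives Qd = 136 - 8P. Setting quantity demanded equal to quantity supplied, 136 - 8P = 7P - 29, gives P* = 11 and Q* = 48.
Since 17 is above P* = 11, the ceiling does not bind and the free-market outcome prevails.
Since the control does not bind, no trades are prevented and deadweight loss is zero.

0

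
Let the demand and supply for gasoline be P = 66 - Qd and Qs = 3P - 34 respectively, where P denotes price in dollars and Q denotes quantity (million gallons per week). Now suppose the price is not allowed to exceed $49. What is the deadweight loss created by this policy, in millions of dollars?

0

Rearranging demand gives Qd = 66 - P. Without the control the market clears where 66 - P = 3P - 34, i.e. P* = 25 and Q* = 41.
The ceiling of 49 is above the equilibrium price 25, so it is not binding; the market clears at P* = 25, Q* = 41.
Since the control does not bind, no trades are prevented and deadweight loss is zero.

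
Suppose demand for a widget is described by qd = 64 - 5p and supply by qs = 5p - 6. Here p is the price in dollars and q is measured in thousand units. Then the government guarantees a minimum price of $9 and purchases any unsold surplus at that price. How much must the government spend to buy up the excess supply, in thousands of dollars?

180

Equilibrium: 64 - 5p = 5p - 6, so 70 = 10p and p* = 7, q* = 29.
The floor of 9 is above the equilibrium price 7, so it binds.
At p = 9: qd = 64 - 5·9 = 19 and qs = 5·9 - 6 = 39.
Surplus = qs - qd = 20.
Government expenditure = surplus × support price = 20 × 9 = 180.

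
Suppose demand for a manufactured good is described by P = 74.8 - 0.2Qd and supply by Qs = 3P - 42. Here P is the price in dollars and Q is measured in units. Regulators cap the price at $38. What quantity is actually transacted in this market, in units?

Rearranging demand gives Qd = 374 - 5P. Equilibrium: 374 - 5P = 3P - 42, so 416 = 8P and P* = 52, Q* = 114.
Because the ceiling (38) lies below the market-clearing price, it is binding.
At P = 38: Qd = 374 - 5·38 = 184 and Qs = 3·38 - 42 = 72.
The quantity actually transacted is the short side, supply: 72.

72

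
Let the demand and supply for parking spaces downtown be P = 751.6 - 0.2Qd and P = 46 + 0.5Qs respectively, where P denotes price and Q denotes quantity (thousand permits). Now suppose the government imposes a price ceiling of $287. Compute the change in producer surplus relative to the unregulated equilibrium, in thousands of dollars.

Rearranging demand gives Qd = 3758 - 5P; rearranging supply gives Qs = 2P - 92. Without the control the market clears where 3758 - 5P = 2P - 92, i.e. P* = 550 and Q* = 1008.
Since 287 < 550, the ceiling is binding.
At P = 287: Qd = 3758 - 5·287 = 2323 and Qs = 2·287 - 92 = 482.
Producer surplus without the control is ½ · (550 - 46) · 1008 = 254016.
With the ceiling, producers sell 482 units at 287, so PS = ½ · (287 - 46) · 482 = 58081.
Change in producer surplus = 58081 - 254016 = -195935.

-195935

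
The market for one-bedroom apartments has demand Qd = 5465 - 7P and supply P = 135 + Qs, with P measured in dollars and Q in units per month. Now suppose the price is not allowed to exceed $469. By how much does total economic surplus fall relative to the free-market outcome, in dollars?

30492

Rearranging supply gives Qs = P - 135. Setting quantity demanded equal to quantity supplied, 5465 - 7P = P - 135, gives P* = 700 and Q* = 565.
Since 469 < 700, the ceiling is binding.
At P = 469: Qd = 5465 - 7·469 = 2182 and Qs = 469 - 135 = 334.
Quantity traded falls to 334. At Q = 334 the demand price is (5465 - 334)/7 = 733 and the supply price is 135 + 334 = 469.
Deadweight loss = ½ · (733 - 469) · (565 - 334) = ½ · 264 · 231 = 30492.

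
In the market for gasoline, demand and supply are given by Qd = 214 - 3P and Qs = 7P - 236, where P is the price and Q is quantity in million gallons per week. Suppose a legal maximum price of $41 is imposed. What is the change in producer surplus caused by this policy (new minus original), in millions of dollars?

In a free market, 214 - 3P = 7P - 236 gives the equilibrium P* = 45, Q* = 79.
The ceiling of 41 is below the equilibrium price 45, so it binds.
At P = 41: Qd = 214 - 3·41 = 91 and Qs = 7·41 - 236 = 51.
Producer surplus without the control is ½ · (45 - 236/7) · 79 = 6241/14.
With the ceiling, producers sell 51 units at 41, so PS = ½ · (41 - 236/7) · 51 = 2601/14.
Change in producer surplus = 2601/14 - 6241/14 = -260.

-260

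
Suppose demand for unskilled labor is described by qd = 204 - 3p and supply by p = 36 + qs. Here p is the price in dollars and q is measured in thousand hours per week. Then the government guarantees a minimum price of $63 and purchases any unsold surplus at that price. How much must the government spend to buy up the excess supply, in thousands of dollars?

756

Rearranging supply gives qs = p - 36. In a free market, 204 - 3p = p - 36 gives the equilibrium p* = 60, q* = 24.
Because the floor (63) lies above the market-clearing price, it is binding.
At p = 63: qd = 204 - 3·63 = 15 and qs = 63 - 36 = 27.
Surplus = qs - qd = 12.
Government expenditure = surplus × support price = 12 × 63 = 756.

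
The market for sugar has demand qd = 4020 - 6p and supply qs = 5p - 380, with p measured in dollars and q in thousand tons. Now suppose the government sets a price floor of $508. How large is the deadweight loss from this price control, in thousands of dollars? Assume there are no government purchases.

76982.4

In a free market, 4020 - 6p = 5p - 380 gives the equilibrium p* = 400, q* = 1620.
Since 508 > 400, the floor is binding.
At p = 508: qd = 4020 - 6·508 = 972 and qs = 5·508 - 380 = 2160.
Quantity traded falls to 972. At q = 972 the demand price is (4020 - 972)/6 = 508 and the supply price is (380 + 972)/5 = 270.4.
Deadweight loss = ½ · (508 - 270.4) · (1620 - 972) = ½ · 237.6 · 648 = 76982.4.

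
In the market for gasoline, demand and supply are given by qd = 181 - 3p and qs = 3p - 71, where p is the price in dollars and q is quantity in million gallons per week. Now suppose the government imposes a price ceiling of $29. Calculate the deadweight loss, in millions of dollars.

507

Equilibrium: 181 - 3p = 3p - 71, so 252 = 6p and p* = 42, q* = 55.
Since 29 < 42, the ceiling is binding.
At p = 29: qd = 181 - 3·29 = 94 and qs = 3·29 - 71 = 16.
Quantity traded falls to 16. At q = 16 the demand price is (181 - 16)/3 = 55 and the supply price is (71 + 16)/3 = 29.
Deadweight loss = ½ · (55 - 29) · (55 - 16) = ½ · 26 · 39 = 507.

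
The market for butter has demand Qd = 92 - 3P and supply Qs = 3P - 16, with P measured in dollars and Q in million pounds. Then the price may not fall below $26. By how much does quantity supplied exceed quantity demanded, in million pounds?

Setting quantity demanded equal to quantity supplied, 92 - 3P = 3P - 16, gives P* = 18 and Q* = 38.
Since 26 > 18, the floor is binding.
At P = 26: Qd = 92 - 3·26 = 14 and Qs = 3·26 - 16 = 62.
Surplus = Qs - Qd = 62 - 14 = 48.

48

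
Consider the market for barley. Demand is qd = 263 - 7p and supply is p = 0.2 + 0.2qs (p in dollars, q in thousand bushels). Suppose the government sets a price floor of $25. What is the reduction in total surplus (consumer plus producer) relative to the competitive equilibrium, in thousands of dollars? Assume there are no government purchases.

Rearranging supply gives qs = 5p - 1. Without the control the market clears where 263 - 7p = 5p - 1, i.e. p* = 22 and q* = 109.
The floor of 25 is above the equilibrium price 22, so it binds.
At p = 25: qd = 263 - 7·25 = 88 and qs = 5·25 - 1 = 124.
Quantity traded falls to 88. At q = 88 the demand price is (263 - 88)/7 = 25 and the supply price is (1 + 88)/5 = 17.8.
Deadweight loss = ½ · (25 - 17.8) · (109 - 88) = ½ · 7.2 · 21 = 75.6.

75.6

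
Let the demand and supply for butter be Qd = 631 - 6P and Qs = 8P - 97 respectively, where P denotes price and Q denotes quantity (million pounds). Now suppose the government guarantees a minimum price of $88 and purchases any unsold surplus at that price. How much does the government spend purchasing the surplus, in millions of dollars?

Setting quantity demanded equal to quantity supplied, 631 - 6P = 8P - 97, gives P* = 52 and Q* = 319.
Because the floor (88) lies above the market-clearing price, it is binding.
At P = 88: Qd = 631 - 6·88 = 103 and Qs = 8·88 - 97 = 607.
Surplus = Qs - Qd = 504.
Government expenditure = surplus × support price = 504 × 88 = 44352.

44352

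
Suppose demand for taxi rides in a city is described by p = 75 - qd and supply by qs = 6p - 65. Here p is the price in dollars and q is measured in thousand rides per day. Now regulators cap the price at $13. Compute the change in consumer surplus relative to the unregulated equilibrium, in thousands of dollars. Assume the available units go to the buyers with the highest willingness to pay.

-791

Rearranging demand gives qd = 75 - p. In a free market, 75 - p = 6p - 65 gives the equilibrium p* = 20, q* = 55.
Because the ceiling (13) lies below the market-clearing price, it is binding.
At p = 13: qd = 75 - 13 = 62 and qs = 6·13 - 65 = 13.
Consumer surplus without the control is ½ · (75 - 20) · 55 = 1512.5.
With the ceiling, 13 units are sold at 13 (assume they go to the highest-value buyers). The demand price at q = 13 is 62, so CS = ½ · [(75 - 13) + (62 - 13)] · 13 = 721.5.
Change in consumer surplus = 721.5 - 1512.5 = -791.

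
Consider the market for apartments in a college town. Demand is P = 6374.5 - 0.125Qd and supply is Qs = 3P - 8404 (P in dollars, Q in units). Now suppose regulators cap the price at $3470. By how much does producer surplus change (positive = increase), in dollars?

Rearranging demand gives Qd = 50996 - 8P. In a free market, 50996 - 8P = 3P - 8404 gives the equilibrium P* = 5400, Q* = 7796.
Because the ceiling (3470) lies below the market-clearing price, it is binding.
At P = 3470: Qd = 50996 - 8·3470 = 23236 and Qs = 3·3470 - 8404 = 2006.
Producer surplus without the control is ½ · (5400 - 8404/3) · 7796 = 30388808/3.
With the ceiling, producers sell 2006 units at 3470, so PS = ½ · (3470 - 8404/3) · 2006 = 2012018/3.
Change in producer surplus = 2012018/3 - 30388808/3 = -9458930.

-9458930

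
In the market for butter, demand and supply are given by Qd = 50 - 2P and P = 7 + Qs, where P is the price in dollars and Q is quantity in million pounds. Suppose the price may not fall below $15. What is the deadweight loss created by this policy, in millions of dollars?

Rearranging supply gives Qs = P - 7. In a free market, 50 - 2P = P - 7 gives the equilibrium P* = 19, Q* = 12.
The floor of 15 is below the equilibrium price 19, so it is not binding; the market clears at P* = 19, Q* = 12.
Since the control does not bind, no trades are prevented and deadweight loss is zero.

0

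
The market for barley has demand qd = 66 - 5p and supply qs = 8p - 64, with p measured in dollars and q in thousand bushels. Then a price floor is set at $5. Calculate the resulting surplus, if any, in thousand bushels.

0

Without the control the market clears where 66 - 5p = 8p - 64, i.e. p* = 10 and q* = 16.
Since 5 is below p* = 10, the floor does not bind and the free-market outcome prevails.
Since the control does not bind, there is no surplus.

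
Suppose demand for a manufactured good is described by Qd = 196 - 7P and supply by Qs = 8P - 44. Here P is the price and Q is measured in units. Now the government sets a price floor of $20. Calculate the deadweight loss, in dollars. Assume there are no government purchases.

105

Equilibrium: 196 - 7P = 8P - 44, so 240 = 15P and P* = 16, Q* = 84.
The floor of 20 is above the equilibrium price 16, so it binds.
At P = 20: Qd = 196 - 7·20 = 56 and Qs = 8·20 - 44 = 116.
Quantity traded falls to 56. At Q = 56 the demand price is (196 - 56)/7 = 20 and the supply price is (44 + 56)/8 = 12.5.
Deadweight loss = ½ · (20 - 12.5) · (84 - 56) = ½ · 7.5 · 28 = 105.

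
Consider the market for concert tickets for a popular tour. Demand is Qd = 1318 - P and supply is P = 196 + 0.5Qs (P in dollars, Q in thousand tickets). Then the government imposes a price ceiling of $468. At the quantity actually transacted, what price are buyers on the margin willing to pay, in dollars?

774

Rearranging supply gives Qs = 2P - 392. In a free market, 1318 - P = 2P - 392 gives the equilibrium P* = 570, Q* = 748.
The ceiling of 468 is below the equilibrium price 570, so it binds.
At P = 468: Qd = 1318 - 468 = 850 and Qs = 2·468 - 392 = 544.
Only 544 units reach the market. On the demand curve, the marginal buyer's willingness to pay at Q = 544 is (1318 - 544) = 774.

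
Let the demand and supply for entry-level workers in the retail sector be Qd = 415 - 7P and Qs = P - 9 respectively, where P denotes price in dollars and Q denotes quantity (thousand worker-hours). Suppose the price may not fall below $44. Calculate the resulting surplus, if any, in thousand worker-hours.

Without the control the market clears where 415 - 7P = P - 9, i.e. P* = 53 and Q* = 44.
The floor of 44 is below the equilibrium price 53, so it is not binding; the market clears at P* = 53, Q* = 44.
Since the control does not bind, there is no surplus.

0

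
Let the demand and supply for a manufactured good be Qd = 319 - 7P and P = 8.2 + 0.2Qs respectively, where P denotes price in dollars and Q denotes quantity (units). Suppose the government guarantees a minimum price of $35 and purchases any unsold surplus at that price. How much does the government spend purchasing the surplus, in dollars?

Rearranging supply gives Qs = 5P - 41. In a free market, 319 - 7P = 5P - 41 gives the equilibrium P* = 30, Q* = 109.
Since 35 > 30, the floor is binding.
At P = 35: Qd = 319 - 7·35 = 74 and Qs = 5·35 - 41 = 134.
Surplus = Qs - Qd = 60.
Government expenditure = surplus × support price = 60 × 35 = 2100.

2100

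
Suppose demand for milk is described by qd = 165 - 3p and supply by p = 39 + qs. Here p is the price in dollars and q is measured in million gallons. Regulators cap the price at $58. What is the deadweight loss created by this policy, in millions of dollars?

Rearranging supply gives qs = p - 39. Setting quantity demanded equal to quantity supplied, 165 - 3p = p - 39, gives p* = 51 and q* = 12.
The ceiling of 58 is above the equilibrium price 51, so it is not binding; the market clears at p* = 51, q* = 12.
Since the control does not bind, no trades are prevented and deadweight loss is zero.

0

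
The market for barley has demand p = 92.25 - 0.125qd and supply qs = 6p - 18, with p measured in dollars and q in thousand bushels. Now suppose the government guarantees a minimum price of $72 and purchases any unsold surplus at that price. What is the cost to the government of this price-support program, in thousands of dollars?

18144

Rearranging demand gives qd = 738 - 8p. Setting quantity demanded equal to quantity supplied, 738 - 8p = 6p - 18, gives p* = 54 and q* = 306.
Because the floor (72) lies above the market-clearing price, it is binding.
At p = 72: qd = 738 - 8·72 = 162 and qs = 6·72 - 18 = 414.
Surplus = qs - qd = 252.
Government expenditure = surplus × support price = 252 × 72 = 18144.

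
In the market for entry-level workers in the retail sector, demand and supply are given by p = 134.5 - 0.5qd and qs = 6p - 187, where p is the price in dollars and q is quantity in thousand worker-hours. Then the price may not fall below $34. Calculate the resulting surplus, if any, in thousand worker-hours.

Rearranging demand gives qd = 269 - 2p. Without the control the market clears where 269 - 2p = 6p - 187, i.e. p* = 57 and q* = 155.
Since 34 is below p* = 57, the floor does not bind and the free-market outcome prevails.
Since the control does not bind, there is no surplus.

0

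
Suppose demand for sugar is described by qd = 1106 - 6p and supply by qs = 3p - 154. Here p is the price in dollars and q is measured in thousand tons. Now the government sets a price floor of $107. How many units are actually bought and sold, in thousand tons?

Setting quantity demanded equal to quantity supplied, 1106 - 6p = 3p - 154, gives p* = 140 and q* = 266.
The floor of 107 is below the equilibrium price 140, so it is not binding; the market clears at p* = 140, q* = 266.

266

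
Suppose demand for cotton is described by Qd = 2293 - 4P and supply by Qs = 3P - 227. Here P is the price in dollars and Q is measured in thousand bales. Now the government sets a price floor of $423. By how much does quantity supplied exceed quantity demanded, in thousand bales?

441

In a free market, 2293 - 4P = 3P - 227 gives the equilibrium P* = 360, Q* = 853.
The floor of 423 is above the equilibrium price 360, so it binds.
At P = 423: Qd = 2293 - 4·423 = 601 and Qs = 3·423 - 227 = 1042.
Surplus = Qs - Qd = 1042 - 601 = 441.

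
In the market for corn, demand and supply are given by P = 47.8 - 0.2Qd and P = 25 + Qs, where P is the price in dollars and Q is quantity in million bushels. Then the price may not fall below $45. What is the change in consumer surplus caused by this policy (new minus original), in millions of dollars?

-16.5

Rearranging demand gives Qd = 239 - 5P; rearranging supply gives Qs = P - 25. Without the control the market clears where 239 - 5P = P - 25, i.e. P* = 44 and Q* = 19.
Because the floor (45) lies above the market-clearing price, it is binding.
At P = 45: Qd = 239 - 5·45 = 14 and Qs = 45 - 25 = 20.
Consumer surplus without the control is ½ · (47.8 - 44) · 19 = 36.1.
With the floor, consumers buy 14 units at 45, so CS = ½ · (47.8 - 45) · 14 = 19.6.
Change in consumer surplus = 19.6 - 36.1 = -16.5.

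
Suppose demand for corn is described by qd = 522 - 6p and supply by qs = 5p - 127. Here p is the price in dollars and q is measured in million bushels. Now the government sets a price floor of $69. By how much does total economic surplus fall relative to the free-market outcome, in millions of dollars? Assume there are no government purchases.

In a free market, 522 - 6p = 5p - 127 gives the equilibrium p* = 59, q* = 168.
Since 69 > 59, the floor is binding.
At p = 69: qd = 522 - 6·69 = 108 and qs = 5·69 - 127 = 218.
Quantity traded falls to 108. At q = 108 the demand price is (522 - 108)/6 = 69 and the supply price is (127 + 108)/5 = 47.
Deadweight loss = ½ · (69 - 47) · (168 - 108) = ½ · 22 · 60 = 660.

660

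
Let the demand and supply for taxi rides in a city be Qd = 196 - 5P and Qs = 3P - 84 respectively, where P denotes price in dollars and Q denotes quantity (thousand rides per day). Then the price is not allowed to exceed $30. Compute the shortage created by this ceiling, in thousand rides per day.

40

In a free market, 196 - 5P = 3P - 84 gives the equilibrium P* = 35, Q* = 21.
The ceiling of 30 is below the equilibrium price 35, so it binds.
At P = 30: Qd = 196 - 5·30 = 46 and Qs = 3·30 - 84 = 6.
Shortage = Qd - Qs = 46 - 6 = 40.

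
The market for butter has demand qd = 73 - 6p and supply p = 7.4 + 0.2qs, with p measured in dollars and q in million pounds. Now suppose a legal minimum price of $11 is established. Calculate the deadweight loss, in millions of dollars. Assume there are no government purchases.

6.6

Rearranging supply gives qs = 5p - 37. In a free market, 73 - 6p = 5p - 37 gives the equilibrium p* = 10, q* = 13.
Since 11 > 10, the floor is binding.
At p = 11: qd = 73 - 6·11 = 7 and qs = 5·11 - 37 = 18.
Quantity traded falls to 7. At q = 7 the demand price is (73 - 7)/6 = 11 and the supply price is (37 + 7)/5 = 8.8.
Deadweight loss = ½ · (11 - 8.8) · (13 - 7) = ½ · 2.2 · 6 = 6.6.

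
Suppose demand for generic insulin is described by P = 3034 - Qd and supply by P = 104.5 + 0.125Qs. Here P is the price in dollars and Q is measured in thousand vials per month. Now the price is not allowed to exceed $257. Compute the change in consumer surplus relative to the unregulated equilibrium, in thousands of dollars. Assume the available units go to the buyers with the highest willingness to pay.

-746668

Rearranging demand gives Qd = 3034 - P; rearranging supply gives Qs = 8P - 836. In a free market, 3034 - P = 8P - 836 gives the equilibrium P* = 430, Q* = 2604.
The ceiling of 257 is below the equilibrium price 430, so it binds.
At P = 257: Qd = 3034 - 257 = 2777 and Qs = 8·257 - 836 = 1220.
Consumer surplus without the control is ½ · (3034 - 430) · 2604 = 3390408.
With the ceiling, 1220 units are sold at 257 (assume they go to the highest-value buyers). The demand price at Q = 1220 is 1814, so CS = ½ · [(3034 - 257) + (1814 - 257)] · 1220 = 2643740.
Change in consumer surplus = 2643740 - 3390408 = -746668.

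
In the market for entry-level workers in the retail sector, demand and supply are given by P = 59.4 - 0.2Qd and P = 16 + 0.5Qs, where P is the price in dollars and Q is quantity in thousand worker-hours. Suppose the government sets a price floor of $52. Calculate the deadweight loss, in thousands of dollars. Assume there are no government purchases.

218.75

Rearranging demand gives Qd = 297 - 5P; rearranging supply gives Qs = 2P - 32. In a free market, 297 - 5P = 2P - 32 gives the equilibrium P* = 47, Q* = 62.
Because the floor (52) lies above the market-clearing price, it is binding.
At P = 52: Qd = 297 - 5·52 = 37 and Qs = 2·52 - 32 = 72.
Quantity traded falls to 37. At Q = 37 the demand price is (297 - 37)/5 = 52 and the supply price is (32 + 37)/2 = 34.5.
Deadweight loss = ½ · (52 - 34.5) · (62 - 37) = ½ · 17.5 · 25 = 218.75.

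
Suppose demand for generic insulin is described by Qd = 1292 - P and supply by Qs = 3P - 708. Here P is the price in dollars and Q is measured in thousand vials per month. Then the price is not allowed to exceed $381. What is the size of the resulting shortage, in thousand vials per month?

476

Without the control the market clears where 1292 - P = 3P - 708, i.e. P* = 500 and Q* = 792.
Since 381 < 500, the ceiling is binding.
At P = 381: Qd = 1292 - 381 = 911 and Qs = 3·381 - 708 = 435.
Shortage = Qd - Qs = 911 - 435 = 476.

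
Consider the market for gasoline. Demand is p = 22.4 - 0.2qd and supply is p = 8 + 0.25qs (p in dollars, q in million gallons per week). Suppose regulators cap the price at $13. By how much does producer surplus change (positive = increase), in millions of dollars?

Rearranging demand gives qd = 112 - 5p; rearranging supply gives qs = 4p - 32. Setting quantity demanded equal to quantity supplied, 112 - 5p = 4p - 32, gives p* = 16 and q* = 32.
The ceiling of 13 is below the equilibrium price 16, so it binds.
At p = 13: qd = 112 - 5·13 = 47 and qs = 4·13 - 32 = 20.
Producer surplus without the control is ½ · (16 - 8) · 32 = 128.
With the ceiling, producers sell 20 units at 13, so PS = ½ · (13 - 8) · 20 = 50.
Change in producer surplus = 50 - 128 = -78.

-78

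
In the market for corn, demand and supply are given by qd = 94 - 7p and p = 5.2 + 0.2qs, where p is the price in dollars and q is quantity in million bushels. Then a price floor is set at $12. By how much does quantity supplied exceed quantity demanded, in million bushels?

24

Rearranging supply gives qs = 5p - 26. Equilibrium: 94 - 7p = 5p - 26, so 120 = 12p and p* = 10, q* = 24.
Because the floor (12) lies above the market-clearing price, it is binding.
At p = 12: qd = 94 - 7·12 = 10 and qs = 5·12 - 26 = 34.
Surplus = qs - qd = 34 - 10 = 24.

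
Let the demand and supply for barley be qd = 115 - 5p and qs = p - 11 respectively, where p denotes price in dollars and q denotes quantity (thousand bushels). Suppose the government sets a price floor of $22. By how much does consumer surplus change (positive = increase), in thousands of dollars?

Without the control the market clears where 115 - 5p = p - 11, i.e. p* = 21 and q* = 10.
The floor of 22 is above the equilibrium price 21, so it binds.
At p = 22: qd = 115 - 5·22 = 5 and qs = 22 - 11 = 11.
Consumer surplus without the control is ½ · (23 - 21) · 10 = 10.
With the floor, consumers buy 5 units at 22, so CS = ½ · (23 - 22) · 5 = 2.5.
Change in consumer surplus = 2.5 - 10 = -7.5.

-7.5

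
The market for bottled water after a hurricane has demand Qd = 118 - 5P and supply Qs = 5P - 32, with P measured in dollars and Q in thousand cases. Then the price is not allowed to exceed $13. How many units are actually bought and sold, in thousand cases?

In a free market, 118 - 5P = 5P - 32 gives the equilibrium P* = 15, Q* = 43.
The ceiling of 13 is below the equilibrium price 15, so it binds.
At P = 13: Qd = 118 - 5·13 = 53 and Qs = 5·13 - 32 = 33.
The quantity actually transacted is the short side, supply: 33.

33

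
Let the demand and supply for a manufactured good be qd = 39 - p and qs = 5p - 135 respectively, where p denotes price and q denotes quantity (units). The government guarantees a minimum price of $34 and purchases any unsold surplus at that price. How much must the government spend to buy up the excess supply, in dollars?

In a free market, 39 - p = 5p - 135 gives the equilibrium p* = 29, q* = 10.
Because the floor (34) lies above the market-clearing price, it is binding.
At p = 34: qd = 39 - 34 = 5 and qs = 5·34 - 135 = 35.
Surplus = qs - qd = 30.
Government expenditure = surplus × support price = 30 × 34 = 1020.

1020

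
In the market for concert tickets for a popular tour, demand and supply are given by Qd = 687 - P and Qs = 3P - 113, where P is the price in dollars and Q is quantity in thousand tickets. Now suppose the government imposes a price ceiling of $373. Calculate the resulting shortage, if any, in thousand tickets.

Equilibrium: 687 - P = 3P - 113, so 800 = 4P and P* = 200, Q* = 487.
The ceiling of 373 is above the equilibrium price 200, so it is not binding; the market clears at P* = 200, Q* = 487.
Since the control does not bind, there is no shortage.

0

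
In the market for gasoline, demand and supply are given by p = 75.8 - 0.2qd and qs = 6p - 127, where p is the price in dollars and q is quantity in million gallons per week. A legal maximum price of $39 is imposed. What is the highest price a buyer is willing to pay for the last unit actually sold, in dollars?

Rearranging demand gives qd = 379 - 5p. Equilibrium: 379 - 5p = 6p - 127, so 506 = 11p and p* = 46, q* = 149.
Because the ceiling (39) lies below the market-clearing price, it is binding.
At p = 39: qd = 379 - 5·39 = 184 and qs = 6·39 - 127 = 107.
Only 107 units reach the market. On the demand curve, the marginal buyer's willingness to pay at q = 107 is (379 - 107)/5 = 54.4.

54.4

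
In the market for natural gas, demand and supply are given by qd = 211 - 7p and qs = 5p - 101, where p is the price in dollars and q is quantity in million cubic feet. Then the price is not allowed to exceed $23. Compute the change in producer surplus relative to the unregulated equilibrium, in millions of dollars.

-64.5

Without the control the market clears where 211 - 7p = 5p - 101, i.e. p* = 26 and q* = 29.
Because the ceiling (23) lies below the market-clearing price, it is binding.
At p = 23: qd = 211 - 7·23 = 50 and qs = 5·23 - 101 = 14.
Producer surplus without the control is ½ · (26 - 20.2) · 29 = 84.1.
With the ceiling, producers sell 14 units at 23, so PS = ½ · (23 - 20.2) · 14 = 19.6.
Change in producer surplus = 19.6 - 84.1 = -64.5.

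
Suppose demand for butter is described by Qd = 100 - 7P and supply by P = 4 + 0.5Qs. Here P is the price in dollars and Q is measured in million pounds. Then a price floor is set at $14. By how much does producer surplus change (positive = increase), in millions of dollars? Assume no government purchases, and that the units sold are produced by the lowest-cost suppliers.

Rearranging supply gives Qs = 2P - 8. Setting quantity demanded equal to quantity supplied, 100 - 7P = 2P - 8, gives P* = 12 and Q* = 16.
Since 14 > 12, the floor is binding.
At P = 14: Qd = 100 - 7·14 = 2 and Qs = 2·14 - 8 = 20.
Producer surplus without the control is ½ · (12 - 4) · 16 = 64.
With the floor, 2 units are sold at 14. The supply price at Q = 2 is 5, so PS = ½ · [(14 - 4) + (14 - 5)] · 2 = 19.
Change in producer surplus = 19 - 64 = -45.

-45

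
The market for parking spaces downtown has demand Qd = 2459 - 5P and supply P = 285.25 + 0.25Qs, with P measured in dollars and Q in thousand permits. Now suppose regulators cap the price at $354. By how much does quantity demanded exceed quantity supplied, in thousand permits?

Rearranging supply gives Qs = 4P - 1141. In a free market, 2459 - 5P = 4P - 1141 gives the equilibrium P* = 400, Q* = 459.
Since 354 < 400, the ceiling is binding.
At P = 354: Qd = 2459 - 5·354 = 689 and Qs = 4·354 - 1141 = 275.
Shortage = Qd - Qs = 689 - 275 = 414.

414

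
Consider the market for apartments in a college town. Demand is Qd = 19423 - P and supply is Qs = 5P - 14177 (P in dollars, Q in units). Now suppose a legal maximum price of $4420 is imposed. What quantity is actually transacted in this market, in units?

Setting quantity demanded equal to quantity supplied, 19423 - P = 5P - 14177, gives P* = 5600 and Q* = 13823.
Because the ceiling (4420) lies below the market-clearing price, it is binding.
At P = 4420: Qd = 19423 - 4420 = 15003 and Qs = 5·4420 - 14177 = 7923.
The quantity actually transacted is the short side, supply: 7923.

7923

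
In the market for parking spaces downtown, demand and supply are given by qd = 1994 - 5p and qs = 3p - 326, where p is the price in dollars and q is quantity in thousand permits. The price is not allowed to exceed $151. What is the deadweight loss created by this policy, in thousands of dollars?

Setting quantity demanded equal to quantity supplied, 1994 - 5p = 3p - 326, gives p* = 290 and q* = 544.
Since 151 < 290, the ceiling is binding.
At p = 151: qd = 1994 - 5·151 = 1239 and qs = 3·151 - 326 = 127.
Quantity traded falls to 127. At q = 127 the demand price is (1994 - 127)/5 = 373.4 and the supply price is (326 + 127)/3 = 151.
Deadweight loss = ½ · (373.4 - 151) · (544 - 127) = ½ · 222.4 · 417 = 46370.4.

46370.4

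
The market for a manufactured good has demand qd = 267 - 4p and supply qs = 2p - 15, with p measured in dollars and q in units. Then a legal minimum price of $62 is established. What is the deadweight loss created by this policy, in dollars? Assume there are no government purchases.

Without the control the market clears where 267 - 4p = 2p - 15, i.e. p* = 47 and q* = 79.
Since 62 > 47, the floor is binding.
At p = 62: qd = 267 - 4·62 = 19 and qs = 2·62 - 15 = 109.
Quantity traded falls to 19. At q = 19 the demand price is (267 - 19)/4 = 62 and the supply price is (15 + 19)/2 = 17.
Deadweight loss = ½ · (62 - 17) · (79 - 19) = ½ · 45 · 60 = 1350.

1350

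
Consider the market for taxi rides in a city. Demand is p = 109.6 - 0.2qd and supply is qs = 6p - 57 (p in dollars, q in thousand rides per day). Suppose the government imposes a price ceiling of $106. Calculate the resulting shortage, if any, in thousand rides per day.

0

Rearranging demand gives qd = 548 - 5p. Setting quantity demanded equal to quantity supplied, 548 - 5p = 6p - 57, gives p* = 55 and q* = 273.
Since 106 is above p* = 55, the ceiling does not bind and the free-market outcome prevails.
Since the control does not bind, there is no shortage.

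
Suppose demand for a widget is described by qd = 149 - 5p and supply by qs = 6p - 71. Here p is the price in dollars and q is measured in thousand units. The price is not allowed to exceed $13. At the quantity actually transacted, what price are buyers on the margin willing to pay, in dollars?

Setting quantity demanded equal to quantity supplied, 149 - 5p = 6p - 71, gives p* = 20 and q* = 49.
Since 13 < 20, the ceiling is binding.
At p = 13: qd = 149 - 5·13 = 84 and qs = 6·13 - 71 = 7.
Only 7 units reach the market. On the demand curve, the marginal buyer's willingness to pay at q = 7 is (149 - 7)/5 = 28.4.

28.4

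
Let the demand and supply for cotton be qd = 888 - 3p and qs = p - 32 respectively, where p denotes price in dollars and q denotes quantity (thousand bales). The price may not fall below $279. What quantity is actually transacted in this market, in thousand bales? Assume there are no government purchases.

51

In a free market, 888 - 3p = p - 32 gives the equilibrium p* = 230, q* = 198.
Because the floor (279) lies above the market-clearing price, it is binding.
At p = 279: qd = 888 - 3·279 = 51 and qs = 279 - 32 = 247.
The quantity actually transacted is the short side, demand: 51.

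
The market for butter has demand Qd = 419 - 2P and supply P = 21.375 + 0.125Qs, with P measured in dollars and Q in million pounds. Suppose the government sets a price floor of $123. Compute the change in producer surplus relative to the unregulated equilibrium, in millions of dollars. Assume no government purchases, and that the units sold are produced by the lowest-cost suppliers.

Rearranging supply gives Qs = 8P - 171. In a free market, 419 - 2P = 8P - 171 gives the equilibrium P* = 59, Q* = 301.
Because the floor (123) lies above the market-clearing price, it is binding.
At P = 123: Qd = 419 - 2·123 = 173 and Qs = 8·123 - 171 = 813.
Producer surplus without the control is ½ · (59 - 21.375) · 301 = 5662.5625.
With the floor, 173 units are sold at 123. The supply price at Q = 173 is 43, so PS = ½ · [(123 - 21.375) + (123 - 43)] · 173 = 15710.5625.
Change in producer surplus = 15710.5625 - 5662.5625 = 10048.

10048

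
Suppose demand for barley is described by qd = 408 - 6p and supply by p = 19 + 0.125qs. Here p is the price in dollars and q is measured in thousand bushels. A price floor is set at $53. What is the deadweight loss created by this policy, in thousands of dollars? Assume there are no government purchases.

887.25

Rearranging supply gives qs = 8p - 152. In a free market, 408 - 6p = 8p - 152 gives the equilibrium p* = 40, q* = 168.
Because the floor (53) lies above the market-clearing price, it is binding.
At p = 53: qd = 408 - 6·53 = 90 and qs = 8·53 - 152 = 272.
Quantity traded falls to 90. At q = 90 the demand price is (408 - 90)/6 = 53 and the supply price is (152 + 90)/8 = 30.25.
Deadweight loss = ½ · (53 - 30.25) · (168 - 90) = ½ · 22.75 · 78 = 887.25.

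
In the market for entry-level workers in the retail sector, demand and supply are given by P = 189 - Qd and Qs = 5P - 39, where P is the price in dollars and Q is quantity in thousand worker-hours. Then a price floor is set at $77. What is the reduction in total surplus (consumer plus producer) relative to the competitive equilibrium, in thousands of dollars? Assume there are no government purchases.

Rearranging demand gives Qd = 189 - P. Setting quantity demanded equal to quantity supplied, 189 - P = 5P - 39, gives P* = 38 and Q* = 151.
Since 77 > 38, the floor is binding.
At P = 77: Qd = 189 - 77 = 112 and Qs = 5·77 - 39 = 346.
Quantity traded falls to 112. At Q = 112 the demand price is 189 - 112 = 77 and the supply price is (39 + 112)/5 = 30.2.
Deadweight loss = ½ · (77 - 30.2) · (151 - 112) = ½ · 46.8 · 39 = 912.6.

912.6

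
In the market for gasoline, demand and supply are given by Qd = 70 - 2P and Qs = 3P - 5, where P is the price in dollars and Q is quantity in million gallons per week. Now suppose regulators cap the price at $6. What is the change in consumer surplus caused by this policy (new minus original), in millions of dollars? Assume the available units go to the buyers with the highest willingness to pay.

Without the control the market clears where 70 - 2P = 3P - 5, i.e. P* = 15 and Q* = 40.
Since 6 < 15, the ceiling is binding.
At P = 6: Qd = 70 - 2·6 = 58 and Qs = 3·6 - 5 = 13.
Consumer surplus without the control is ½ · (35 - 15) · 40 = 400.
With the ceiling, 13 units are sold at 6 (assume they go to the highest-value buyers). The demand price at Q = 13 is 28.5, so CS = ½ · [(35 - 6) + (28.5 - 6)] · 13 = 334.75.
Change in consumer surplus = 334.75 - 400 = -65.25.

-65.25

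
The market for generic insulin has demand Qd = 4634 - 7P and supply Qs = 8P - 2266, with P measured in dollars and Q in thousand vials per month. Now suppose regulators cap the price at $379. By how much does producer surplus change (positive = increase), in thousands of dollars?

Without the control the market clears where 4634 - 7P = 8P - 2266, i.e. P* = 460 and Q* = 1414.
Because the ceiling (379) lies below the market-clearing price, it is binding.
At P = 379: Qd = 4634 - 7·379 = 1981 and Qs = 8·379 - 2266 = 766.
Producer surplus without the control is ½ · (460 - 283.25) · 1414 = 124962.25.
With the ceiling, producers sell 766 units at 379, so PS = ½ · (379 - 283.25) · 766 = 36672.25.
Change in producer surplus = 36672.25 - 124962.25 = -88290.

-88290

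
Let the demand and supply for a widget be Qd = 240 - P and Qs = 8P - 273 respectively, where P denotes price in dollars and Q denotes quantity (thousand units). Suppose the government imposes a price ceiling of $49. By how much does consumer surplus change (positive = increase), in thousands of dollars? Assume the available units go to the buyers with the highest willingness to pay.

-1096

Equilibrium: 240 - P = 8P - 273, so 513 = 9P and P* = 57, Q* = 183.
Because the ceiling (49) lies below the market-clearing price, it is binding.
At P = 49: Qd = 240 - 49 = 191 and Qs = 8·49 - 273 = 119.
Consumer surplus without the control is ½ · (240 - 57) · 183 = 16744.5.
With the ceiling, 119 units are sold at 49 (assume they go to the highest-value buyers). The demand price at Q = 119 is 121, so CS = ½ · [(240 - 49) + (121 - 49)] · 119 = 15648.5.
Change in consumer surplus = 15648.5 - 16744.5 = -1096.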